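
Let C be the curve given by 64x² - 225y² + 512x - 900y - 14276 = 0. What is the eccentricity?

e = 17/15

Rearranging, 64(x² + 8x) -225(y² + 4y) = 14276.
Complete the square: 64(x + 4)² -225(y + 2)² = 14276 + 1024 - 900 = 14400
Divide by 14400: (x + 4)²/225 - (y + 2)²/64 = 1
Hyperbola, center (-4, -2), transverse axis horizontal; a² = 225, b² = 64.
c² = a² + b² = 289, so c = 17.
e = c/a = 17/15.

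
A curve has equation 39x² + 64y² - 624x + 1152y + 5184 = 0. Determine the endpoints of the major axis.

(0, -9) and (16, -9)

Group: 39(x² - 16x) + 64(y² + 18y) = -5184
39(x - 8)² + 64(y + 9)² = -5184 + 2496 + 5184 = 2496
Divide by 2496: (x - 8)²/64 + (y + 9)²/39 = 1
Ellipse, center (8, -9), major axis horizontal; a² = 64, b² = 39.
a = 8. Vertices at (h ± a, k).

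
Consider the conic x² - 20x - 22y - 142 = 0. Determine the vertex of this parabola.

(10, -11)

Only x is squared. Complete the square in x: (x - 10)² = 22(y + 11).
Vertex (10, -11); 4p = 22 so p = 11/2. Opens up.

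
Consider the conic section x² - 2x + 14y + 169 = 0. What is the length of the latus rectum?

Only x is squared. Complete the square in x: (x - 1)² = -14(y + 12).
Vertex (1, -12); 4p = -14 so p = -7/2. Opens down.
Latus rectum length = |4p| = 14.

14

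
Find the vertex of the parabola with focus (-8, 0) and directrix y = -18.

The vertex is the midpoint between the focus and the directrix along the axis of symmetry.
Axis is vertical (directrix is horizontal). Vertex y-coordinate = (0 + (-18))/2 = -9; x-coordinate = -8.

(-8, -9)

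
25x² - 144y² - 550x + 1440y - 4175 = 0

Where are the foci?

(-2, 5) and (24, 5)

25(x² - 22x) -144(y² - 10y) = 4175
Complete the square in x and y: 25(x - 11)² -144(y - 5)² = 4175 + 3025 - 3600 = 3600
Divide through by 3600 to get (x - 11)²/144 - (y - 5)²/25 = 1.
Hyperbola, center (11, 5), transverse axis horizontal; a² = 144, b² = 25.
c² = a² + b² = 144 + 25 = 169, so c = 13.
Foci lie on the horizontal axis through the center: (h ± c, k).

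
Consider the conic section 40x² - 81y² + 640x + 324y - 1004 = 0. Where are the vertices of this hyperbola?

Collect terms: 40(x² + 16x) -81(y² - 4y) = 1004
40(x + 8)² -81(y - 2)² = 1004 + 2560 - 324 = 3240
Divide by 3240: (x + 8)²/81 - (y - 2)²/40 = 1
Hyperbola, center (-8, 2), transverse axis horizontal; a² = 81, b² = 40.
a = 9. Vertices at (h ± a, k).

(-17, 2) and (1, 2)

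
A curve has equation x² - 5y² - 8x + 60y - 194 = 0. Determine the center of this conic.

Group: (x² - 8x) -5(y² - 12y) = 194
Complete the square: (x - 4)² -5(y - 6)² = 194 + 16 - 180 = 30
Divide by 30: (x - 4)²/30 - (y - 6)²/6 = 1
Hyperbola with center (4, 6).

(4, 6)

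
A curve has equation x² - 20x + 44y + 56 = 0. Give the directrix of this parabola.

y = 12

Only x is squared. Complete the square in x: (x - 10)² = -44(y - 1).
Vertex (10, 1); 4p = -44 so p = -11. Opens down.
Directrix is the horizontal line y = k − p = 1 − (-11) = 12.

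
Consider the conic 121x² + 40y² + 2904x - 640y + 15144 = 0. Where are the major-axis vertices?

Rearranging, 121(x² + 24x) + 40(y² - 16y) = -15144.
Completing the square gives 121(x + 12)² + 40(y - 8)² = -15144 + 17424 + 2560 = 4840.
Dividing both sides by 4840: (x + 12)²/40 + (y - 8)²/121 = 1
Ellipse, center (-12, 8), major axis vertical; a² = 121, b² = 40.
a = 11. Vertices at (h, k ± a).

(-12, -3) and (-12, 19)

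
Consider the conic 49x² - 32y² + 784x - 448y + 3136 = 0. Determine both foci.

49(x² + 16x) -32(y² + 14y) = -3136
Completing the square gives 49(x + 8)² -32(y + 7)² = -3136 + 3136 - 1568 = -1568.
Dividing both sides by -1568: (y + 7)²/49 - (x + 8)²/32 = 1
Hyperbola, center (-8, -7), transverse axis vertical; a² = 49, b² = 32.
c² = a² + b² = 49 + 32 = 81, so c = 9.
Foci lie on the vertical axis through the center: (h, k ± c).

(-8, -16) and (-8, 2)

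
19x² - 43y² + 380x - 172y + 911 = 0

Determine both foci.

Rearranging, 19(x² + 20x) -43(y² + 4y) = -911.
19(x + 10)² -43(y + 2)² = -911 + 1900 - 172 = 817
Dividing both sides by 817: (x + 10)²/43 - (y + 2)²/19 = 1
Hyperbola, center (-10, -2), transverse axis horizontal; a² = 43, b² = 19.
c² = a² + b² = 43 + 19 = 62, so c = √62.
Foci lie on the horizontal axis through the center: (h ± c, k).

(-10 - √62, -2) and (-10 + √62, -2)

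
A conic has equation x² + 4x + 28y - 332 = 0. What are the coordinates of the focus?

(-2, 5)

Only x is squared. Complete the square in x: (x + 2)² = -28(y - 12).
Vertex (-2, 12); 4p = -28 so p = -7. Opens down.
Focus is p units from the vertex along the axis: (h, k + p).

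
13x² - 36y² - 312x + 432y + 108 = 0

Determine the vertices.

(6, 6) and (18, 6)

Group: 13(x² - 24x) -36(y² - 12y) = -108
Completing the square gives 13(x - 12)² -36(y - 6)² = -108 + 1872 - 1296 = 468.
Divide through by 468 to get (x - 12)²/36 - (y - 6)²/13 = 1.
Hyperbola, center (12, 6), transverse axis horizontal; a² = 36, b² = 13.
a = 6. Vertices at (h ± a, k).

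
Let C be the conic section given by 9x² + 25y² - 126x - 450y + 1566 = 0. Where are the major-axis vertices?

Group the x- and y-terms: 9(x² - 14x) + 25(y² - 18y) = -1566
Complete the square in x and y: 9(x - 7)² + 25(y - 9)² = -1566 + 441 + 2025 = 900
Divide by 900: (x - 7)²/100 + (y - 9)²/36 = 1
Ellipse, center (7, 9), major axis horizontal; a² = 100, b² = 36.
a = 10. Vertices at (h ± a, k).

(-3, 9) and (17, 9)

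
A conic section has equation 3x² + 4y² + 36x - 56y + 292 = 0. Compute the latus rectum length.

3

Collect terms: 3(x² + 12x) + 4(y² - 14y) = -292
Completing the square gives 3(x + 6)² + 4(y - 7)² = -292 + 108 + 196 = 12.
Divide by 12: (x + 6)²/4 + (y - 7)²/3 = 1
Ellipse, center (-6, 7), major axis horizontal; a² = 4, b² = 3.
Latus rectum length = 2b²/a = 2·3/2 = 3.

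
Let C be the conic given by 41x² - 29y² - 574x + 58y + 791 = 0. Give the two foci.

41(x² - 14x) -29(y² - 2y) = -791
Complete the square: 41(x - 7)² -29(y - 1)² = -791 + 2009 - 29 = 1189
Divide by 1189: (x - 7)²/29 - (y - 1)²/41 = 1
Hyperbola, center (7, 1), transverse axis horizontal; a² = 29, b² = 41.
c² = a² + b² = 29 + 41 = 70, so c = √70.
Foci lie on the horizontal axis through the center: (h ± c, k).

(7 - √70, 1) and (7 + √70, 1)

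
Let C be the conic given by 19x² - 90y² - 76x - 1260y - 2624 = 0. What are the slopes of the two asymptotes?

Collect terms: 19(x² - 4x) -90(y² + 14y) = 2624
Complete the square in x and y: 19(x - 2)² -90(y + 7)² = 2624 + 76 - 4410 = -1710
Divide by -1710: (y + 7)²/19 - (x - 2)²/90 = 1
Hyperbola, center (2, -7), transverse axis vertical; a² = 19, b² = 90.
For a vertical hyperbola the asymptotes have slope ±a/b.
Here that is ±√19/3√10 = ±√190/30.

√190/30 and -√190/30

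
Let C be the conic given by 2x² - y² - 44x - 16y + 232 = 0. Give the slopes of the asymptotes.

√2 and -√2

2(x² - 22x) -(y² + 16y) = -232
Complete the square in x and y: 2(x - 11)² -(y + 8)² = -232 + 242 - 64 = -54
Dividing both sides by -54: (y + 8)²/54 - (x - 11)²/27 = 1
Hyperbola, center (11, -8), transverse axis vertical; a² = 54, b² = 27.
For a vertical hyperbola the asymptotes have slope ±a/b.
Here that is ±3√6/3√3 = ±√2.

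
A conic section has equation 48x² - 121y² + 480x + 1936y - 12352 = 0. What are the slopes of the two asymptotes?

4√3/11 and -4√3/11

Group the x- and y-terms: 48(x² + 10x) -121(y² - 16y) = 12352
48(x + 5)² -121(y - 8)² = 12352 + 1200 - 7744 = 5808
Divide by 5808: (x + 5)²/121 - (y - 8)²/48 = 1
Hyperbola, center (-5, 8), transverse axis horizontal; a² = 121, b² = 48.
For a horizontal hyperbola the asymptotes have slope ±b/a.
Here that is ±4√3/11.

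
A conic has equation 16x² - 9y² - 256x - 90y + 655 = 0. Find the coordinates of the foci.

16(x² - 16x) -9(y² + 10y) = -655
Completing the square gives 16(x - 8)² -9(y + 5)² = -655 + 1024 - 225 = 144.
Divide by 144: (x - 8)²/9 - (y + 5)²/16 = 1
Hyperbola, center (8, -5), transverse axis horizontal; a² = 9, b² = 16.
c² = a² + b² = 9 + 16 = 25, so c = 5.
Foci lie on the horizontal axis through the center: (h ± c, k).

(3, -5) and (13, -5)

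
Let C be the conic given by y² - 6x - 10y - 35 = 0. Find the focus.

Only y is squared. Complete the square in y: (y - 5)² = 6(x + 10).
Vertex (-10, 5); 4p = 6 so p = 3/2. Opens right.
Focus is p units from the vertex along the axis: (h + p, k).

(-17/2, 5)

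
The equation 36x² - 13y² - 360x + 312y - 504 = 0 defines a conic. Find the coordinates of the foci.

Rearranging, 36(x² - 10x) -13(y² - 24y) = 504.
Complete the square in x and y: 36(x - 5)² -13(y - 12)² = 504 + 900 - 1872 = -468
Divide by -468: (y - 12)²/36 - (x - 5)²/13 = 1
Hyperbola, center (5, 12), transverse axis vertical; a² = 36, b² = 13.
c² = a² + b² = 36 + 13 = 49, so c = 7.
Foci lie on the vertical axis through the center: (h, k ± c).

(5, 5) and (5, 19)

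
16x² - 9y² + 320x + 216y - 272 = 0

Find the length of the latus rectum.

64/3

16(x² + 20x) -9(y² - 24y) = 272
Complete the square: 16(x + 10)² -9(y - 12)² = 272 + 1600 - 1296 = 576
Divide by 576: (x + 10)²/36 - (y - 12)²/64 = 1
Hyperbola, center (-10, 12), transverse axis horizontal; a² = 36, b² = 64.
Latus rectum length = 2b²/a = 2·64/6 = 64/3.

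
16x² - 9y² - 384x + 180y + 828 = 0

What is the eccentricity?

e = 5/3

Group: 16(x² - 24x) -9(y² - 20y) = -828
16(x - 12)² -9(y - 10)² = -828 + 2304 - 900 = 576
Dividing both sides by 576: (x - 12)²/36 - (y - 10)²/64 = 1
Hyperbola, center (12, 10), transverse axis horizontal; a² = 36, b² = 64.
c² = a² + b² = 100, so c = 10.
e = c/a = 10/6 = 5/3.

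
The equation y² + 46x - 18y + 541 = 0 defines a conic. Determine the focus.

Only y is squared. Complete the square in y: (y - 9)² = -46(x + 10).
Vertex (-10, 9); 4p = -46 so p = -23/2. Opens left.
Focus is p units from the vertex along the axis: (h + p, k).

(-43/2, 9)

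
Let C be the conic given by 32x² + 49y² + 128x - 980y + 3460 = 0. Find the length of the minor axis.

Group the x- and y-terms: 32(x² + 4x) + 49(y² - 20y) = -3460
Completing the square gives 32(x + 2)² + 49(y - 10)² = -3460 + 128 + 4900 = 1568.
Divide through by 1568 to get (x + 2)²/49 + (y - 10)²/32 = 1.
Ellipse, center (-2, 10), major axis horizontal; a² = 49, b² = 32.
b² = 32 so b = 4√2; the minor axis has length 2b = 8√2.

8√2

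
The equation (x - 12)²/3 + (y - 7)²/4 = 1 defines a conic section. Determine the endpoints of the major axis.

Center (12, 7). The larger denominator 4 sits under the y-term, so the major axis is vertical; a² = 4, b² = 3.
a = 2. Vertices at (h, k ± a).

(12, 5) and (12, 9)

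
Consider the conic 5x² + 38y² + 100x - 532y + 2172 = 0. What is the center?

(-10, 7)

Rearranging, 5(x² + 20x) + 38(y² - 14y) = -2172.
Complete the square: 5(x + 10)² + 38(y - 7)² = -2172 + 500 + 1862 = 190
Divide through by 190 to get (x + 10)²/38 + (y - 7)²/5 = 1.
Ellipse with center (-10, 7).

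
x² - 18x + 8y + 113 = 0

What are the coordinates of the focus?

(9, -6)

Only x is squared. Complete the square in x: (x - 9)² = -8(y + 4).
Vertex (9, -4); 4p = -8 so p = -2. Opens down.
Focus is p units from the vertex along the axis: (h, k + p).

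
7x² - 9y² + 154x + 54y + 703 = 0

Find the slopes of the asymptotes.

√7/3 and -√7/3

7(x² + 22x) -9(y² - 6y) = -703
Completing the square gives 7(x + 11)² -9(y - 3)² = -703 + 847 - 81 = 63.
Divide by 63: (x + 11)²/9 - (y - 3)²/7 = 1
Hyperbola, center (-11, 3), transverse axis horizontal; a² = 9, b² = 7.
For a horizontal hyperbola the asymptotes have slope ±b/a.
Here that is ±√7/3.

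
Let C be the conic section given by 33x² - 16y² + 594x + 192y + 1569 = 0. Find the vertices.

Collect terms: 33(x² + 18x) -16(y² - 12y) = -1569
Complete the square in x and y: 33(x + 9)² -16(y - 6)² = -1569 + 2673 - 576 = 528
Divide by 528: (x + 9)²/16 - (y - 6)²/33 = 1
Hyperbola, center (-9, 6), transverse axis horizontal; a² = 16, b² = 33.
a = 4. Vertices at (h ± a, k).

(-13, 6) and (-5, 6)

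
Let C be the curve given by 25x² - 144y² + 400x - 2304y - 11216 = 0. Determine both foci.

(-21, -8) and (5, -8)

Collect terms: 25(x² + 16x) -144(y² + 16y) = 11216
Complete the square: 25(x + 8)² -144(y + 8)² = 11216 + 1600 - 9216 = 3600
Divide through by 3600 to get (x + 8)²/144 - (y + 8)²/25 = 1.
Hyperbola, center (-8, -8), transverse axis horizontal; a² = 144, b² = 25.
c² = a² + b² = 144 + 25 = 169, so c = 13.
Foci lie on the horizontal axis through the center: (h ± c, k).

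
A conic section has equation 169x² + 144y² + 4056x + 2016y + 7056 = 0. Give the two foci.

(-12, -12) and (-12, -2)

169(x² + 24x) + 144(y² + 14y) = -7056
Complete the square in x and y: 169(x + 12)² + 144(y + 7)² = -7056 + 24336 + 7056 = 24336
Dividing both sides by 24336: (x + 12)²/144 + (y + 7)²/169 = 1
Ellipse, center (-12, -7), major axis vertical; a² = 169, b² = 144.
c² = a² - b² = 169 - 144 = 25, so c = 5.
Foci lie on the vertical axis through the center: (h, k ± c).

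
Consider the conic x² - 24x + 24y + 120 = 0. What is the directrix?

y = 7

Only x is squared. Complete the square in x: (x - 12)² = -24(y - 1).
Vertex (12, 1); 4p = -24 so p = -6. Opens down.
Directrix is the horizontal line y = k − p = 1 − (-6) = 7.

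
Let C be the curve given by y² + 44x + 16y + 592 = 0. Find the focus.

Only y is squared. Complete the square in y: (y + 8)² = -44(x + 12).
Vertex (-12, -8); 4p = -44 so p = -11. Opens left.
Focus is p units from the vertex along the axis: (h + p, k).

(-23, -8)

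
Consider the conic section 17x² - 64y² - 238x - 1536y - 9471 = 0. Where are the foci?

(-2, -12) and (16, -12)

Group the x- and y-terms: 17(x² - 14x) -64(y² + 24y) = 9471
Completing the square gives 17(x - 7)² -64(y + 12)² = 9471 + 833 - 9216 = 1088.
Divide through by 1088 to get (x - 7)²/64 - (y + 12)²/17 = 1.
Hyperbola, center (7, -12), transverse axis horizontal; a² = 64, b² = 17.
c² = a² + b² = 64 + 17 = 81, so c = 9.
Foci lie on the horizontal axis through the center: (h ± c, k).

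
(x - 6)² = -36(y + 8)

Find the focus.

Vertex (6, -8); 4p = -36 so p = -9. Opens down.
Focus is p units from the vertex along the axis: (h, k + p).

(6, -17)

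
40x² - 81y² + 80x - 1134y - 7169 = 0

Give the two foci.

(-12, -7) and (10, -7)

40(x² + 2x) -81(y² + 14y) = 7169
Complete the square in x and y: 40(x + 1)² -81(y + 7)² = 7169 + 40 - 3969 = 3240
Dividing both sides by 3240: (x + 1)²/81 - (y + 7)²/40 = 1
Hyperbola, center (-1, -7), transverse axis horizontal; a² = 81, b² = 40.
c² = a² + b² = 81 + 40 = 121, so c = 11.
Foci lie on the horizontal axis through the center: (h ± c, k).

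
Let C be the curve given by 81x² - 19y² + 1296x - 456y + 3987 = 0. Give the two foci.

Collect terms: 81(x² + 16x) -19(y² + 24y) = -3987
Complete the square: 81(x + 8)² -19(y + 12)² = -3987 + 5184 - 2736 = -1539
Dividing both sides by -1539: (y + 12)²/81 - (x + 8)²/19 = 1
Hyperbola, center (-8, -12), transverse axis vertical; a² = 81, b² = 19.
c² = a² + b² = 81 + 19 = 100, so c = 10.
Foci lie on the vertical axis through the center: (h, k ± c).

(-8, -22) and (-8, -2)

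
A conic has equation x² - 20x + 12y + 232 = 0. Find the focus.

Only x is squared. Complete the square in x: (x - 10)² = -12(y + 11).
Vertex (10, -11); 4p = -12 so p = -3. Opens down.
Focus is p units from the vertex along the axis: (h, k + p).

(10, -14)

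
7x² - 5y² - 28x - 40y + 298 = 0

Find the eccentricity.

e = 2√21/7

Group: 7(x² - 4x) -5(y² + 8y) = -298
Complete the square in x and y: 7(x - 2)² -5(y + 4)² = -298 + 28 - 80 = -350
Dividing both sides by -350: (y + 4)²/70 - (x - 2)²/50 = 1
Hyperbola, center (2, -4), transverse axis vertical; a² = 70, b² = 50.
c² = a² + b² = 120, so c = 2√30.
e = c/a = 2√30/√70 = 2√21/7.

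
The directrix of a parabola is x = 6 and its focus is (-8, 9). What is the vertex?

(-1, 9)

The vertex is the midpoint between the focus and the directrix along the axis of symmetry.
Axis is horizontal (directrix is vertical). Vertex x-coordinate = (-8 + 6)/2 = -1; y-coordinate = 9.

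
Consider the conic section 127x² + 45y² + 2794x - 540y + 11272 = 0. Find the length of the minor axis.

127(x² + 22x) + 45(y² - 12y) = -11272
Completing the square gives 127(x + 11)² + 45(y - 6)² = -11272 + 15367 + 1620 = 5715.
Divide through by 5715 to get (x + 11)²/45 + (y - 6)²/127 = 1.
Ellipse, center (-11, 6), major axis vertical; a² = 127, b² = 45.
b² = 45 so b = 3√5; the minor axis has length 2b = 6√5.

6√5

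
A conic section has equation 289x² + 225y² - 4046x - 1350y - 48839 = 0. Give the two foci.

(7, -5) and (7, 11)

Rearranging, 289(x² - 14x) + 225(y² - 6y) = 48839.
289(x - 7)² + 225(y - 3)² = 48839 + 14161 + 2025 = 65025
Divide through by 65025 to get (x - 7)²/225 + (y - 3)²/289 = 1.
Ellipse, center (7, 3), major axis vertical; a² = 289, b² = 225.
c² = a² - b² = 289 - 225 = 64, so c = 8.
Foci lie on the vertical axis through the center: (h, k ± c).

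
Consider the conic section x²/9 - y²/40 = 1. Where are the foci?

(-7, 0) and (7, 0)

Center (0, 0). The positive term is the x-term, so the transverse axis is horizontal; a² = 9, b² = 40.
c² = a² + b² = 9 + 40 = 49, so c = 7.
Foci lie on the horizontal axis through the center: (h ± c, k).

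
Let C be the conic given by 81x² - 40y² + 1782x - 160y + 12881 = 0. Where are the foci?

Collect terms: 81(x² + 22x) -40(y² + 4y) = -12881
Complete the square: 81(x + 11)² -40(y + 2)² = -12881 + 9801 - 160 = -3240
Divide by -3240: (y + 2)²/81 - (x + 11)²/40 = 1
Hyperbola, center (-11, -2), transverse axis vertical; a² = 81, b² = 40.
c² = a² + b² = 81 + 40 = 121, so c = 11.
Foci lie on the vertical axis through the center: (h, k ± c).

(-11, -13) and (-11, 9)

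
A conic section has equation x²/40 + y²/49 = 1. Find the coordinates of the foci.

Center (0, 0). The larger denominator 49 sits under the y-term, so the major axis is vertical; a² = 49, b² = 40.
c² = a² - b² = 49 - 40 = 9, so c = 3.
Foci lie on the vertical axis through the center: (h, k ± c).

(0, -3) and (0, 3)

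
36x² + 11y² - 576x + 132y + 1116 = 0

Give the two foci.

(8, -16) and (8, 4)

Group the x- and y-terms: 36(x² - 16x) + 11(y² + 12y) = -1116
36(x - 8)² + 11(y + 6)² = -1116 + 2304 + 396 = 1584
Dividing both sides by 1584: (x - 8)²/44 + (y + 6)²/144 = 1
Ellipse, center (8, -6), major axis vertical; a² = 144, b² = 44.
c² = a² - b² = 144 - 44 = 100, so c = 10.
Foci lie on the vertical axis through the center: (h, k ± c).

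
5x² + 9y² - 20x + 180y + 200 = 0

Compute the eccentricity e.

e = 2/3

Collect terms: 5(x² - 4x) + 9(y² + 20y) = -200
5(x - 2)² + 9(y + 10)² = -200 + 20 + 900 = 720
Divide through by 720 to get (x - 2)²/144 + (y + 10)²/80 = 1.
Ellipse, center (2, -10), major axis horizontal; a² = 144, b² = 80.
c² = a² - b² = 64, so c = 8.
e = c/a = 8/12 = 2/3.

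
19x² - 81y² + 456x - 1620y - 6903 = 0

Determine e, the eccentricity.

Collect terms: 19(x² + 24x) -81(y² + 20y) = 6903
19(x + 12)² -81(y + 10)² = 6903 + 2736 - 8100 = 1539
Dividing both sides by 1539: (x + 12)²/81 - (y + 10)²/19 = 1
Hyperbola, center (-12, -10), transverse axis horizontal; a² = 81, b² = 19.
c² = a² + b² = 100, so c = 10.
e = c/a = 10/9.

e = 10/9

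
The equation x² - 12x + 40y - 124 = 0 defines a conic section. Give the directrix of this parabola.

Only x is squared. Complete the square in x: (x - 6)² = -40(y - 4).
Vertex (6, 4); 4p = -40 so p = -10. Opens down.
Directrix is the horizontal line y = k − p = 4 − (-10) = 14.

y = 14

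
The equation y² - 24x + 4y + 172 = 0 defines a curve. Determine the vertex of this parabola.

Only y is squared. Complete the square in y: (y + 2)² = 24(x - 7).
Vertex (7, -2); 4p = 24 so p = 6. Opens right.

(7, -2)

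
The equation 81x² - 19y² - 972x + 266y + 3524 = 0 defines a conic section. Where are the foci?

81(x² - 12x) -19(y² - 14y) = -3524
Complete the square: 81(x - 6)² -19(y - 7)² = -3524 + 2916 - 931 = -1539
Divide by -1539: (y - 7)²/81 - (x - 6)²/19 = 1
Hyperbola, center (6, 7), transverse axis vertical; a² = 81, b² = 19.
c² = a² + b² = 81 + 19 = 100, so c = 10.
Foci lie on the vertical axis through the center: (h, k ± c).

(6, -3) and (6, 17)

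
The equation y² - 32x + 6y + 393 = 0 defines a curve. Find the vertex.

(12, -3)

Only y is squared. Complete the square in y: (y + 3)² = 32(x - 12).
Vertex (12, -3); 4p = 32 so p = 8. Opens right.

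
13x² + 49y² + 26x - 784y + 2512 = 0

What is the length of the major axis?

Rearranging, 13(x² + 2x) + 49(y² - 16y) = -2512.
Complete the square: 13(x + 1)² + 49(y - 8)² = -2512 + 13 + 3136 = 637
Dividing both sides by 637: (x + 1)²/49 + (y - 8)²/13 = 1
Ellipse, center (-1, 8), major axis horizontal; a² = 49, b² = 13.
a² = 49 so a = 7; the major axis has length 2a = 14.

14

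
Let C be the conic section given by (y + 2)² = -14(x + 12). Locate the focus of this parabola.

(-31/2, -2)

Vertex (-12, -2); 4p = -14 so p = -7/2. Opens left.
Focus is p units from the vertex along the axis: (h + p, k).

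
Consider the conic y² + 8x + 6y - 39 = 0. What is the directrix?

x = 8

Only y is squared. Complete the square in y: (y + 3)² = -8(x - 6).
Vertex (6, -3); 4p = -8 so p = -2. Opens left.
Directrix is the vertical line x = h − p = 6 − (-2) = 8.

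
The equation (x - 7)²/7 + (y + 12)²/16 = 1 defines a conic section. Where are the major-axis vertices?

Center (7, -12). The larger denominator 16 sits under the y-term, so the major axis is vertical; a² = 16, b² = 7.
a = 4. Vertices at (h, k ± a).

(7, -16) and (7, -8)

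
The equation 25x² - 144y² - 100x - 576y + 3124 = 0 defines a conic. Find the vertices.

Collect terms: 25(x² - 4x) -144(y² + 4y) = -3124
Completing the square gives 25(x - 2)² -144(y + 2)² = -3124 + 100 - 576 = -3600.
Dividing both sides by -3600: (y + 2)²/25 - (x - 2)²/144 = 1
Hyperbola, center (2, -2), transverse axis vertical; a² = 25, b² = 144.
a = 5. Vertices at (h, k ± a).

(2, -7) and (2, 3)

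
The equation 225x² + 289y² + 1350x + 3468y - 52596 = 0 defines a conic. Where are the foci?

(-11, -6) and (5, -6)

Collect terms: 225(x² + 6x) + 289(y² + 12y) = 52596
225(x + 3)² + 289(y + 6)² = 52596 + 2025 + 10404 = 65025
Divide through by 65025 to get (x + 3)²/289 + (y + 6)²/225 = 1.
Ellipse, center (-3, -6), major axis horizontal; a² = 289, b² = 225.
c² = a² - b² = 289 - 225 = 64, so c = 8.
Foci lie on the horizontal axis through the center: (h ± c, k).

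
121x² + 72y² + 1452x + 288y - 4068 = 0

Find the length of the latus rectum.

144/11

Collect terms: 121(x² + 12x) + 72(y² + 4y) = 4068
121(x + 6)² + 72(y + 2)² = 4068 + 4356 + 288 = 8712
Divide through by 8712 to get (x + 6)²/72 + (y + 2)²/121 = 1.
Ellipse, center (-6, -2), major axis vertical; a² = 121, b² = 72.
Latus rectum length = 2b²/a = 2·72/11 = 144/11.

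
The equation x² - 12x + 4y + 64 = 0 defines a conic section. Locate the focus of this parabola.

(6, -8)

Only x is squared. Complete the square in x: (x - 6)² = -4(y + 7).
Vertex (6, -7); 4p = -4 so p = -1. Opens down.
Focus is p units from the vertex along the axis: (h, k + p).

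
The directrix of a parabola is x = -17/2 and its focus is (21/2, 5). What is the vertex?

(1, 5)

The vertex is the midpoint between the focus and the directrix along the axis of symmetry.
Axis is horizontal (directrix is vertical). Vertex x-coordinate = (21/2 + (-17/2))/2 = 1; y-coordinate = 5.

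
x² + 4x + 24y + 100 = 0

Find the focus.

Only x is squared. Complete the square in x: (x + 2)² = -24(y + 4).
Vertex (-2, -4); 4p = -24 so p = -6. Opens down.
Focus is p units from the vertex along the axis: (h, k + p).

(-2, -10)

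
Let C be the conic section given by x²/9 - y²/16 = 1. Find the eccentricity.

e = 5/3

Center (0, 0). The positive term is the x-term, so the transverse axis is horizontal; a² = 9, b² = 16.
c² = a² + b² = 25, so c = 5.
e = c/a = 5/3.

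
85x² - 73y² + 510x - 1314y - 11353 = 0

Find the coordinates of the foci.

Group: 85(x² + 6x) -73(y² + 18y) = 11353
Complete the square: 85(x + 3)² -73(y + 9)² = 11353 + 765 - 5913 = 6205
Divide through by 6205 to get (x + 3)²/73 - (y + 9)²/85 = 1.
Hyperbola, center (-3, -9), transverse axis horizontal; a² = 73, b² = 85.
c² = a² + b² = 73 + 85 = 158, so c = √158.
Foci lie on the horizontal axis through the center: (h ± c, k).

(-3 - √158, -9) and (-3 + √158, -9)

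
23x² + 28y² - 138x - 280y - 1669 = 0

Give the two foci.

Group the x- and y-terms: 23(x² - 6x) + 28(y² - 10y) = 1669
Completing the square gives 23(x - 3)² + 28(y - 5)² = 1669 + 207 + 700 = 2576.
Divide by 2576: (x - 3)²/112 + (y - 5)²/92 = 1
Ellipse, center (3, 5), major axis horizontal; a² = 112, b² = 92.
c² = a² - b² = 112 - 92 = 20, so c = 2√5.
Foci lie on the horizontal axis through the center: (h ± c, k).

(3 - 2√5, 5) and (3 + 2√5, 5)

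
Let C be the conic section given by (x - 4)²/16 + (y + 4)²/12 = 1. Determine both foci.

Center (4, -4). The larger denominator 16 sits under the x-term, so the major axis is horizontal; a² = 16, b² = 12.
c² = a² - b² = 16 - 12 = 4, so c = 2.
Foci lie on the horizontal axis through the center: (h ± c, k).

(2, -4) and (6, -4)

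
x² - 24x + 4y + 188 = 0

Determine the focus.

(12, -12)

Only x is squared. Complete the square in x: (x - 12)² = -4(y + 11).
Vertex (12, -11); 4p = -4 so p = -1. Opens down.
Focus is p units from the vertex along the axis: (h, k + p).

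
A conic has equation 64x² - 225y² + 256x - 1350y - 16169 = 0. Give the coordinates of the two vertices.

64(x² + 4x) -225(y² + 6y) = 16169
Completing the square gives 64(x + 2)² -225(y + 3)² = 16169 + 256 - 2025 = 14400.
Dividing both sides by 14400: (x + 2)²/225 - (y + 3)²/64 = 1
Hyperbola, center (-2, -3), transverse axis horizontal; a² = 225, b² = 64.
a = 15. Vertices at (h ± a, k).

(-17, -3) and (13, -3)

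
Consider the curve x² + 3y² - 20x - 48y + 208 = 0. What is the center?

Collect terms: (x² - 20x) + 3(y² - 16y) = -208
Complete the square in x and y: (x - 10)² + 3(y - 8)² = -208 + 100 + 192 = 84
Divide through by 84 to get (x - 10)²/84 + (y - 8)²/28 = 1.
Ellipse with center (10, 8).

(10, 8)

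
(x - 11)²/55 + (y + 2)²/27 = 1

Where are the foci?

(11 - 2√7, -2) and (11 + 2√7, -2)

Center (11, -2). The larger denominator 55 sits under the x-term, so the major axis is horizontal; a² = 55, b² = 27.
c² = a² - b² = 55 - 27 = 28, so c = 2√7.
Foci lie on the horizontal axis through the center: (h ± c, k).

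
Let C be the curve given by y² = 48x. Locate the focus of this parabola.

Vertex (0, 0); 4p = 48 so p = 12. Opens right.
Focus is p units from the vertex along the axis: (h + p, k).

(12, 0)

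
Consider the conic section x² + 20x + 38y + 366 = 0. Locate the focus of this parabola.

(-10, -33/2)

Only x is squared. Complete the square in x: (x + 10)² = -38(y + 7).
Vertex (-10, -7); 4p = -38 so p = -19/2. Opens down.
Focus is p units from the vertex along the axis: (h, k + p).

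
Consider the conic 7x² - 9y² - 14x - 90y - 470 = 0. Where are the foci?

Group: 7(x² - 2x) -9(y² + 10y) = 470
Complete the square: 7(x - 1)² -9(y + 5)² = 470 + 7 - 225 = 252
Divide through by 252 to get (x - 1)²/36 - (y + 5)²/28 = 1.
Hyperbola, center (1, -5), transverse axis horizontal; a² = 36, b² = 28.
c² = a² + b² = 36 + 28 = 64, so c = 8.
Foci lie on the horizontal axis through the center: (h ± c, k).

(-7, -5) and (9, -5)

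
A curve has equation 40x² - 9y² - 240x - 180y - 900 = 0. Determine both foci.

(-4, -10) and (10, -10)

Rearranging, 40(x² - 6x) -9(y² + 20y) = 900.
Completing the square gives 40(x - 3)² -9(y + 10)² = 900 + 360 - 900 = 360.
Dividing both sides by 360: (x - 3)²/9 - (y + 10)²/40 = 1
Hyperbola, center (3, -10), transverse axis horizontal; a² = 9, b² = 40.
c² = a² + b² = 9 + 40 = 49, so c = 7.
Foci lie on the horizontal axis through the center: (h ± c, k).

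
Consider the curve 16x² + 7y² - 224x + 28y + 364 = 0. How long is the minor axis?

4√7

Rearranging, 16(x² - 14x) + 7(y² + 4y) = -364.
16(x - 7)² + 7(y + 2)² = -364 + 784 + 28 = 448
Dividing both sides by 448: (x - 7)²/28 + (y + 2)²/64 = 1
Ellipse, center (7, -2), major axis vertical; a² = 64, b² = 28.
b² = 28 so b = 2√7; the minor axis has length 2b = 4√7.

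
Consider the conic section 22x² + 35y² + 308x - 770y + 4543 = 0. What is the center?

Rearranging, 22(x² + 14x) + 35(y² - 22y) = -4543.
Completing the square gives 22(x + 7)² + 35(y - 11)² = -4543 + 1078 + 4235 = 770.
Divide through by 770 to get (x + 7)²/35 + (y - 11)²/22 = 1.
Ellipse with center (-7, 11).

(-7, 11)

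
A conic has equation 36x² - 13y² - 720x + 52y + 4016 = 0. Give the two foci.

(10, -5) and (10, 9)

Group the x- and y-terms: 36(x² - 20x) -13(y² - 4y) = -4016
36(x - 10)² -13(y - 2)² = -4016 + 3600 - 52 = -468
Divide through by -468 to get (y - 2)²/36 - (x - 10)²/13 = 1.
Hyperbola, center (10, 2), transverse axis vertical; a² = 36, b² = 13.
c² = a² + b² = 36 + 13 = 49, so c = 7.
Foci lie on the vertical axis through the center: (h, k ± c).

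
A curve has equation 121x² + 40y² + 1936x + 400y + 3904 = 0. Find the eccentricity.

Collect terms: 121(x² + 16x) + 40(y² + 10y) = -3904
Complete the square in x and y: 121(x + 8)² + 40(y + 5)² = -3904 + 7744 + 1000 = 4840
Divide by 4840: (x + 8)²/40 + (y + 5)²/121 = 1
Ellipse, center (-8, -5), major axis vertical; a² = 121, b² = 40.
c² = a² - b² = 81, so c = 9.
e = c/a = 9/11.

e = 9/11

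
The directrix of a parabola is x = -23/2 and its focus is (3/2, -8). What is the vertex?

The vertex is the midpoint between the focus and the directrix along the axis of symmetry.
Axis is horizontal (directrix is vertical). Vertex x-coordinate = (3/2 + (-23/2))/2 = -5; y-coordinate = -8.

(-5, -8)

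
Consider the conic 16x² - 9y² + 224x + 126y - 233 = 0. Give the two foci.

(-17, 7) and (3, 7)

Group the x- and y-terms: 16(x² + 14x) -9(y² - 14y) = 233
Complete the square: 16(x + 7)² -9(y - 7)² = 233 + 784 - 441 = 576
Divide by 576: (x + 7)²/36 - (y - 7)²/64 = 1
Hyperbola, center (-7, 7), transverse axis horizontal; a² = 36, b² = 64.
c² = a² + b² = 36 + 64 = 100, so c = 10.
Foci lie on the horizontal axis through the center: (h ± c, k).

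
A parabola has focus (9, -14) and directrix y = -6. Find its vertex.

The vertex is the midpoint between the focus and the directrix along the axis of symmetry.
Axis is vertical (directrix is horizontal). Vertex y-coordinate = (-14 + (-6))/2 = -10; x-coordinate = 9.

(9, -10)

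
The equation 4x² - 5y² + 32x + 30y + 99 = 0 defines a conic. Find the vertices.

4(x² + 8x) -5(y² - 6y) = -99
4(x + 4)² -5(y - 3)² = -99 + 64 - 45 = -80
Divide by -80: (y - 3)²/16 - (x + 4)²/20 = 1
Hyperbola, center (-4, 3), transverse axis vertical; a² = 16, b² = 20.
a = 4. Vertices at (h, k ± a).

(-4, -1) and (-4, 7)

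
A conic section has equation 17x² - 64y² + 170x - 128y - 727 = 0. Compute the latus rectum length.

Group: 17(x² + 10x) -64(y² + 2y) = 727
Completing the square gives 17(x + 5)² -64(y + 1)² = 727 + 425 - 64 = 1088.
Divide through by 1088 to get (x + 5)²/64 - (y + 1)²/17 = 1.
Hyperbola, center (-5, -1), transverse axis horizontal; a² = 64, b² = 17.
Latus rectum length = 2b²/a = 2·17/8 = 17/4.

17/4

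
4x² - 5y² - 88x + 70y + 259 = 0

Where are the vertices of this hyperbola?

(11, 5) and (11, 9)

Collect terms: 4(x² - 22x) -5(y² - 14y) = -259
Complete the square: 4(x - 11)² -5(y - 7)² = -259 + 484 - 245 = -20
Divide through by -20 to get (y - 7)²/4 - (x - 11)²/5 = 1.
Hyperbola, center (11, 7), transverse axis vertical; a² = 4, b² = 5.
a = 2. Vertices at (h, k ± a).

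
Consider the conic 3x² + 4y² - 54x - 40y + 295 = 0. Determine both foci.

(7, 5) and (11, 5)

Group: 3(x² - 18x) + 4(y² - 10y) = -295
3(x - 9)² + 4(y - 5)² = -295 + 243 + 100 = 48
Divide by 48: (x - 9)²/16 + (y - 5)²/12 = 1
Ellipse, center (9, 5), major axis horizontal; a² = 16, b² = 12.
c² = a² - b² = 16 - 12 = 4, so c = 2.
Foci lie on the horizontal axis through the center: (h ± c, k).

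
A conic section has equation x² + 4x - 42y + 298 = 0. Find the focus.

Only x is squared. Complete the square in x: (x + 2)² = 42(y - 7).
Vertex (-2, 7); 4p = 42 so p = 21/2. Opens up.
Focus is p units from the vertex along the axis: (h, k + p).

(-2, 35/2)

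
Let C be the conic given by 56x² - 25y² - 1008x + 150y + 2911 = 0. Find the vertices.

Group: 56(x² - 18x) -25(y² - 6y) = -2911
Complete the square: 56(x - 9)² -25(y - 3)² = -2911 + 4536 - 225 = 1400
Divide by 1400: (x - 9)²/25 - (y - 3)²/56 = 1
Hyperbola, center (9, 3), transverse axis horizontal; a² = 25, b² = 56.
a = 5. Vertices at (h ± a, k).

(4, 3) and (14, 3)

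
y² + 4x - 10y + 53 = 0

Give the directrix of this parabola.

x = -6

Only y is squared. Complete the square in y: (y - 5)² = -4(x + 7).
Vertex (-7, 5); 4p = -4 so p = -1. Opens left.
Directrix is the vertical line x = h − p = -7 − (-1) = -6.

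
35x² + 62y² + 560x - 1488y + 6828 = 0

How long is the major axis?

Group: 35(x² + 16x) + 62(y² - 24y) = -6828
Completing the square gives 35(x + 8)² + 62(y - 12)² = -6828 + 2240 + 8928 = 4340.
Dividing both sides by 4340: (x + 8)²/124 + (y - 12)²/70 = 1
Ellipse, center (-8, 12), major axis horizontal; a² = 124, b² = 70.
a² = 124 so a = 2√31; the major axis has length 2a = 4√31.

4√31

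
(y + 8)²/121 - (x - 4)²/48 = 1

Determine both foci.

Center (4, -8). The positive term is the y-term, so the transverse axis is vertical; a² = 121, b² = 48.
c² = a² + b² = 121 + 48 = 169, so c = 13.
Foci lie on the vertical axis through the center: (h, k ± c).

(4, -21) and (4, 5)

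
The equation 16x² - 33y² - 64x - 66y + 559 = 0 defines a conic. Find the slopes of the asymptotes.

4√33/33 and -4√33/33

16(x² - 4x) -33(y² + 2y) = -559
Complete the square: 16(x - 2)² -33(y + 1)² = -559 + 64 - 33 = -528
Divide by -528: (y + 1)²/16 - (x - 2)²/33 = 1
Hyperbola, center (2, -1), transverse axis vertical; a² = 16, b² = 33.
For a vertical hyperbola the asymptotes have slope ±a/b.
Here that is ±4/√33 = ±4√33/33.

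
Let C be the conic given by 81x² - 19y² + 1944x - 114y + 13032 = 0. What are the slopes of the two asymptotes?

Collect terms: 81(x² + 24x) -19(y² + 6y) = -13032
Complete the square in x and y: 81(x + 12)² -19(y + 3)² = -13032 + 11664 - 171 = -1539
Dividing both sides by -1539: (y + 3)²/81 - (x + 12)²/19 = 1
Hyperbola, center (-12, -3), transverse axis vertical; a² = 81, b² = 19.
For a vertical hyperbola the asymptotes have slope ±a/b.
Here that is ±9/√19 = ±9√19/19.

9√19/19 and -9√19/19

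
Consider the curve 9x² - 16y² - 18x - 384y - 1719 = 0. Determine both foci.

(1, -22) and (1, -2)

9(x² - 2x) -16(y² + 24y) = 1719
Complete the square: 9(x - 1)² -16(y + 12)² = 1719 + 9 - 2304 = -576
Divide through by -576 to get (y + 12)²/36 - (x - 1)²/64 = 1.
Hyperbola, center (1, -12), transverse axis vertical; a² = 36, b² = 64.
c² = a² + b² = 36 + 64 = 100, so c = 10.
Foci lie on the vertical axis through the center: (h, k ± c).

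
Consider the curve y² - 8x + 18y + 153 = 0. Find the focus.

Only y is squared. Complete the square in y: (y + 9)² = 8(x - 9).
Vertex (9, -9); 4p = 8 so p = 2. Opens right.
Focus is p units from the vertex along the axis: (h + p, k).

(11, -9)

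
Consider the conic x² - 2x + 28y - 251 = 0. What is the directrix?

y = 16

Only x is squared. Complete the square in x: (x - 1)² = -28(y - 9).
Vertex (1, 9); 4p = -28 so p = -7. Opens down.
Directrix is the horizontal line y = k − p = 9 − (-7) = 16.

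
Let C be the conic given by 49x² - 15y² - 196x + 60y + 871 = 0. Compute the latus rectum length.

30/7

49(x² - 4x) -15(y² - 4y) = -871
Completing the square gives 49(x - 2)² -15(y - 2)² = -871 + 196 - 60 = -735.
Dividing both sides by -735: (y - 2)²/49 - (x - 2)²/15 = 1
Hyperbola, center (2, 2), transverse axis vertical; a² = 49, b² = 15.
Latus rectum length = 2b²/a = 2·15/7 = 30/7.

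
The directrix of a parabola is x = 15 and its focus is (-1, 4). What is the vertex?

The vertex is the midpoint between the focus and the directrix along the axis of symmetry.
Axis is horizontal (directrix is vertical). Vertex x-coordinate = (-1 + 15)/2 = 7; y-coordinate = 4.

(7, 4)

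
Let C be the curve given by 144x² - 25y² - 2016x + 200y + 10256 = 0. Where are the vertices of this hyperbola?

Rearranging, 144(x² - 14x) -25(y² - 8y) = -10256.
Completing the square gives 144(x - 7)² -25(y - 4)² = -10256 + 7056 - 400 = -3600.
Divide by -3600: (y - 4)²/144 - (x - 7)²/25 = 1
Hyperbola, center (7, 4), transverse axis vertical; a² = 144, b² = 25.
a = 12. Vertices at (h, k ± a).

(7, -8) and (7, 16)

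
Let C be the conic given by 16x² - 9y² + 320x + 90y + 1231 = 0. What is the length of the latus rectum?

32/3

Collect terms: 16(x² + 20x) -9(y² - 10y) = -1231
16(x + 10)² -9(y - 5)² = -1231 + 1600 - 225 = 144
Divide through by 144 to get (x + 10)²/9 - (y - 5)²/16 = 1.
Hyperbola, center (-10, 5), transverse axis horizontal; a² = 9, b² = 16.
Latus rectum length = 2b²/a = 2·16/3 = 32/3.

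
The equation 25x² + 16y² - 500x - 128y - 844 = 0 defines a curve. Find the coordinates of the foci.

(10, -5) and (10, 13)

Group: 25(x² - 20x) + 16(y² - 8y) = 844
Complete the square in x and y: 25(x - 10)² + 16(y - 4)² = 844 + 2500 + 256 = 3600
Dividing both sides by 3600: (x - 10)²/144 + (y - 4)²/225 = 1
Ellipse, center (10, 4), major axis vertical; a² = 225, b² = 144.
c² = a² - b² = 225 - 144 = 81, so c = 9.
Foci lie on the vertical axis through the center: (h, k ± c).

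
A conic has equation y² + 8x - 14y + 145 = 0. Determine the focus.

Only y is squared. Complete the square in y: (y - 7)² = -8(x + 12).
Vertex (-12, 7); 4p = -8 so p = -2. Opens left.
Focus is p units from the vertex along the axis: (h + p, k).

(-14, 7)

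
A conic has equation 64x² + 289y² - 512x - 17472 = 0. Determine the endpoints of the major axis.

Rearranging, 64(x² - 8x) + 289y² = 17472.
64(x - 4)² + 289y² = 17472 + 1024 + 0 = 18496
Divide through by 18496 to get (x - 4)²/289 + y²/64 = 1.
Ellipse, center (4, 0), major axis horizontal; a² = 289, b² = 64.
a = 17. Vertices at (h ± a, k).

(-13, 0) and (21, 0)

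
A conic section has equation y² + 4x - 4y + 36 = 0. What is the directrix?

Only y is squared. Complete the square in y: (y - 2)² = -4(x + 8).
Vertex (-8, 2); 4p = -4 so p = -1. Opens left.
Directrix is the vertical line x = h − p = -8 − (-1) = -7.

x = -7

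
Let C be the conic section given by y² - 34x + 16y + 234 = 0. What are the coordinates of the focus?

(27/2, -8)

Only y is squared. Complete the square in y: (y + 8)² = 34(x - 5).
Vertex (5, -8); 4p = 34 so p = 17/2. Opens right.
Focus is p units from the vertex along the axis: (h + p, k).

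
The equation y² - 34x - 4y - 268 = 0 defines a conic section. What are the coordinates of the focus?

Only y is squared. Complete the square in y: (y - 2)² = 34(x + 8).
Vertex (-8, 2); 4p = 34 so p = 17/2. Opens right.
Focus is p units from the vertex along the axis: (h + p, k).

(1/2, 2)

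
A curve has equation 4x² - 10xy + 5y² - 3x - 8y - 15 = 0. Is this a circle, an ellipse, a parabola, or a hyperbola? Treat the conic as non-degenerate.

hyperbola

A = 4, B = -10, C = 5.
Discriminant B² − 4AC = (-10)² − 4·4·5 = 20.
B² − 4AC > 0 ⇒ hyperbola.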